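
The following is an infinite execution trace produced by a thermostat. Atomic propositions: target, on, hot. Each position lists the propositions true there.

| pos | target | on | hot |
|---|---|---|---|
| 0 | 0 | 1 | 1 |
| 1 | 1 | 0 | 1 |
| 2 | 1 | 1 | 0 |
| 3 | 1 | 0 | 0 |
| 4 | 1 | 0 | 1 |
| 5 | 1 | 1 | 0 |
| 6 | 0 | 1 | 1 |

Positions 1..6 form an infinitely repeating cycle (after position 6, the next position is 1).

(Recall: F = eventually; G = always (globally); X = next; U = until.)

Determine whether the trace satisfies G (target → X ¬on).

target → X ¬on must hold at every position from 0 onward. It fails at position 1, so G (target → X ¬on) is false.
Positions where target holds: 1, 2, 3, 4, 5.
Check X ¬on at each: 1→fails, 2→ok, 3→ok, 4→fails, 5→fails.

Violated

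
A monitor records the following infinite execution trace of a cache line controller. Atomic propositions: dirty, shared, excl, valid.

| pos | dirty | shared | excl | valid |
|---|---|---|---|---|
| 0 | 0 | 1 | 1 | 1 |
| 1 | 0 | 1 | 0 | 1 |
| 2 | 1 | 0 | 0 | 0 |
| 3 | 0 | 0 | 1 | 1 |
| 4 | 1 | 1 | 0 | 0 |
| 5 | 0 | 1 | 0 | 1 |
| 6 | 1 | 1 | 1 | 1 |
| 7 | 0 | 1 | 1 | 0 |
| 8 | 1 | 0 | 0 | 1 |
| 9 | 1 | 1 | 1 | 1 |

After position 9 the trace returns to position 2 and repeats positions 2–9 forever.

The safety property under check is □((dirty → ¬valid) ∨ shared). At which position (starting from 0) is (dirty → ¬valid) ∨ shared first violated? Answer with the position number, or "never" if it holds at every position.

8

Check (dirty → ¬valid) ∨ shared at each position in order: 0 ✓, 1 ✓, 2 ✓, 3 ✓, 4 ✓, 5 ✓, 6 ✓, 7 ✓.
At position 8 the labels are {dirty, valid}, so (dirty → ¬valid) ∨ shared is false there. This is the first violation.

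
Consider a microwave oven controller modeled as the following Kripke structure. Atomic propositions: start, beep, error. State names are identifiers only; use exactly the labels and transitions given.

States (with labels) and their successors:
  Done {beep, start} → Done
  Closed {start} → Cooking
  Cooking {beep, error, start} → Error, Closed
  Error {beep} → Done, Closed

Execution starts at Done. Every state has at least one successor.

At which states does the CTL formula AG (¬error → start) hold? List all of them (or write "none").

{Done}

States satisfying ¬error → start: {Done, Closed, Cooking}.
States satisfying AG (¬error → start): {Done}.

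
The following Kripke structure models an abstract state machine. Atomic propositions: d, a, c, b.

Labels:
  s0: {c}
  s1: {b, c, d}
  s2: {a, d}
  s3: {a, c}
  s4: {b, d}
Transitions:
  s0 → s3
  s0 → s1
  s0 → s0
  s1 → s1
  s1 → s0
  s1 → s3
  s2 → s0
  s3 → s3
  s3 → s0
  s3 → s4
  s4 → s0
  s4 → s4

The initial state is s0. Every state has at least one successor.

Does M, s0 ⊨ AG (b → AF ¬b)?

No

States satisfying b → AF ¬b: {s0, s2, s3}.
States satisfying AG (b → AF ¬b): ∅.
s1 is reachable from s0 and violates b → AF ¬b, so AG fails at s0.
s0 ∉ Sat(AG (b → AF ¬b)).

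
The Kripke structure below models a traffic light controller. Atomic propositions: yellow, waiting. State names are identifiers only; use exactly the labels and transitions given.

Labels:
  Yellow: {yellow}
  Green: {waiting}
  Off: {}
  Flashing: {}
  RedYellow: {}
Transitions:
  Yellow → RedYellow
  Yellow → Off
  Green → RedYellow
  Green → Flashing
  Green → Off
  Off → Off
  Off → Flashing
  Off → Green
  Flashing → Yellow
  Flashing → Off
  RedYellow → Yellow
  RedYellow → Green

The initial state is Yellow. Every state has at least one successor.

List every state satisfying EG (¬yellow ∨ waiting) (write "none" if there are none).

{Green, Off, Flashing, RedYellow}

States satisfying ¬yellow ∨ waiting: {Green, Off, Flashing, RedYellow}.
States satisfying EG (¬yellow ∨ waiting): {Green, Off, Flashing, RedYellow}.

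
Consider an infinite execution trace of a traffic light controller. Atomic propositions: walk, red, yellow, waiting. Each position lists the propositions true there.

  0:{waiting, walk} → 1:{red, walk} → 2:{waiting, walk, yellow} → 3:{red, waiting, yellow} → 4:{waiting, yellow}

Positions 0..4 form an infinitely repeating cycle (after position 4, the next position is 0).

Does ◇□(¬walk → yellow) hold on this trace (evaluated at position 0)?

Satisfied

□(¬walk → yellow) holds at position 0, which is reachable from 0, so ◇□(¬walk → yellow) holds.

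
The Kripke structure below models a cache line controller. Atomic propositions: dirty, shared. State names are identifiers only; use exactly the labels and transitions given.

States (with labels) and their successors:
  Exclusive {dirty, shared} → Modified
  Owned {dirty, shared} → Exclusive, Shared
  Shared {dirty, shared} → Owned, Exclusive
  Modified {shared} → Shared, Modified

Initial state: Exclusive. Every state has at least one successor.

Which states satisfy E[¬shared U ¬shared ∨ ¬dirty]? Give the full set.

{Modified}

States satisfying ¬shared: ∅.
States satisfying ¬shared ∨ ¬dirty: {Modified}.
States satisfying E[¬shared U ¬shared ∨ ¬dirty]: {Modified}.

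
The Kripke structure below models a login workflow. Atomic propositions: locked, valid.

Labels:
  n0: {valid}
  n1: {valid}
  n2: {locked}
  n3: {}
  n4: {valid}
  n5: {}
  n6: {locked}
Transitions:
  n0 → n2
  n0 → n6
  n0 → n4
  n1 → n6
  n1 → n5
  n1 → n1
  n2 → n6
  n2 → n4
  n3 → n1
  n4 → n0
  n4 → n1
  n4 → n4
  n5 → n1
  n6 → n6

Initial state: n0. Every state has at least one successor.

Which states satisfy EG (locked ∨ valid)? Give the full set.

{n0, n1, n2, n4, n6}

States satisfying locked ∨ valid: {n0, n1, n2, n4, n6}.
States satisfying EG (locked ∨ valid): {n0, n1, n2, n4, n6}.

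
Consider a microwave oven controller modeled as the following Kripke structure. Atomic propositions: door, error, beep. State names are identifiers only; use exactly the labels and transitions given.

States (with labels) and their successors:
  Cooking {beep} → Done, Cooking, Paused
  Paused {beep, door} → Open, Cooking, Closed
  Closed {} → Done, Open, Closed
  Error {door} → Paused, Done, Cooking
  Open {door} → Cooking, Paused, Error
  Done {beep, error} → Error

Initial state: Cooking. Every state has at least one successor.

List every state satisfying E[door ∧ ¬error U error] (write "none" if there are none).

{Paused, Error, Open, Done}

States satisfying door ∧ ¬error: {Paused, Error, Open}.
States satisfying error: {Done}.
States satisfying E[door ∧ ¬error U error]: {Paused, Error, Open, Done}.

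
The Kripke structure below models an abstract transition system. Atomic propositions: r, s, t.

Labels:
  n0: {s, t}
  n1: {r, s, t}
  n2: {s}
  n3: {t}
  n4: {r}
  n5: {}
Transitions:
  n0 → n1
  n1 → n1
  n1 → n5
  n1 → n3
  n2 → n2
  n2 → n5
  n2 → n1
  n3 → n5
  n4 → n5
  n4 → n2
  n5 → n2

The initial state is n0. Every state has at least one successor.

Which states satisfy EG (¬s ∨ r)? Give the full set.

States satisfying ¬s ∨ r: {n1, n3, n4, n5}.
States satisfying EG (¬s ∨ r): {n1}.

{n1}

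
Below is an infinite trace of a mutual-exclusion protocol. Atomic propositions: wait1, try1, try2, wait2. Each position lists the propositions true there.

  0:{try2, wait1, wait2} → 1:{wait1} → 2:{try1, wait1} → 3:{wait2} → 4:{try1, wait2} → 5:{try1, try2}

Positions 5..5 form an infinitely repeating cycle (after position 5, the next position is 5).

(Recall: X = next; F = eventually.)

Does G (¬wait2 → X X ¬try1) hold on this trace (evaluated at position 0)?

¬wait2 → X X ¬try1 must hold at every position from 0 onward. It fails at position 2, so G (¬wait2 → X X ¬try1) is false.
Positions where ¬wait2 holds: 1, 2, 5.
Check X X ¬try1 at each: 1→ok, 2→fails, 5→fails.

Does not hold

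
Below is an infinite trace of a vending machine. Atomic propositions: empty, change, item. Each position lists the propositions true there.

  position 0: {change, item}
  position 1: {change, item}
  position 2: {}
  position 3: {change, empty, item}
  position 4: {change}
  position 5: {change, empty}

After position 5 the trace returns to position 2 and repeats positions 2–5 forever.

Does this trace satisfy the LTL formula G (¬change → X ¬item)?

Does not hold

¬change → X ¬item must hold at every position from 0 onward. It fails at position 2, so G (¬change → X ¬item) is false.
Positions where ¬change holds: 2.
Check X ¬item at each: 2→fails.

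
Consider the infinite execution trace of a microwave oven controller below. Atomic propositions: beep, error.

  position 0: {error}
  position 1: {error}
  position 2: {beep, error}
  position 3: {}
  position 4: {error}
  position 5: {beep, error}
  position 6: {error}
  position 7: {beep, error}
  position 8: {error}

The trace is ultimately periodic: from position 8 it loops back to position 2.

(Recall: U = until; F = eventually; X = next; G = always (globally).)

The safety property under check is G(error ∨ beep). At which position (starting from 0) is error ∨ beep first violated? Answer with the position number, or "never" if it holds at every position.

3

Check error ∨ beep at each position in order: 0 ✓, 1 ✓, 2 ✓.
At position 3 the labels are {}, so error ∨ beep is false there. This is the first violation.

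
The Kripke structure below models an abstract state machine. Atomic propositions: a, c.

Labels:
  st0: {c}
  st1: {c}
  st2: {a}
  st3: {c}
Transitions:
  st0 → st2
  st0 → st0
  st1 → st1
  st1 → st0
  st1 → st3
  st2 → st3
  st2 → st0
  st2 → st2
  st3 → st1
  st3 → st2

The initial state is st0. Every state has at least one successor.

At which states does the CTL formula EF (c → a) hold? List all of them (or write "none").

{st0, st1, st2, st3}

States satisfying c → a: {st2}.
States satisfying EF (c → a): {st0, st1, st2, st3}.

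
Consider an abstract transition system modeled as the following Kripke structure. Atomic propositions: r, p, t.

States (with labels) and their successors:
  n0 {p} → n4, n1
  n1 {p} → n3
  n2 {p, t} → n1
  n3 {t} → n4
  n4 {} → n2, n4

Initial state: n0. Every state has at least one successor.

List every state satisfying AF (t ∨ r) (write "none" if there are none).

{n1, n2, n3}

States satisfying t ∨ r: {n2, n3}.
States satisfying AF (t ∨ r): {n1, n2, n3}.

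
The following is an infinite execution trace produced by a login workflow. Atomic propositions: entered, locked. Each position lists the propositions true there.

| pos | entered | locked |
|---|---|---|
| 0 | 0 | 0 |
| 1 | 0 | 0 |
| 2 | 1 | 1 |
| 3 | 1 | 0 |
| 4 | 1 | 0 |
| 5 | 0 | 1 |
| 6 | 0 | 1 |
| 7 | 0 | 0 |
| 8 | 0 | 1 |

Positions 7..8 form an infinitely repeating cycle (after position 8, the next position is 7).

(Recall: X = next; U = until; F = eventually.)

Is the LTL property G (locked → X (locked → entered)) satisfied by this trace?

locked → X (locked → entered) must hold at every position from 0 onward. It fails at position 5, so G (locked → X (locked → entered)) is false.
Positions where locked holds: 2, 5, 6, 8.
Check X (locked → entered) at each: 2→ok, 5→fails, 6→ok, 8→ok.

Violated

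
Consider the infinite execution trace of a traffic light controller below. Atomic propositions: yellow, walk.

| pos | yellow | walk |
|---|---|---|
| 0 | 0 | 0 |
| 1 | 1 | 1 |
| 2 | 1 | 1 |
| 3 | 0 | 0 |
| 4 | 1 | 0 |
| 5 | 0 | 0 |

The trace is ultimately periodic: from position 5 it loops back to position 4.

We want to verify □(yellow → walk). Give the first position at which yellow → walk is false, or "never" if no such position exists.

4

Check yellow → walk at each position in order: 0 ✓, 1 ✓, 2 ✓, 3 ✓.
At position 4 the labels are {yellow}, so yellow → walk is false there. This is the first violation.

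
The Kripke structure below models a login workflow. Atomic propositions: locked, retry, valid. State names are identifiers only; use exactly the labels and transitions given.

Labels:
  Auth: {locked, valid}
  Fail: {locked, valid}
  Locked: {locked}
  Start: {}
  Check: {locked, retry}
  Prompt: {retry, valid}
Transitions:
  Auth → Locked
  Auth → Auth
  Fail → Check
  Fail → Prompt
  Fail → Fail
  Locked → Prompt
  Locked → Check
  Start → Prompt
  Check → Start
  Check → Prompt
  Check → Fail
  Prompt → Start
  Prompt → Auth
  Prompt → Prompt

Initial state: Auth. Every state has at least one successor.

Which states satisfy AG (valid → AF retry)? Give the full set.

none

States satisfying valid → AF retry: {Locked, Start, Check, Prompt}.
States satisfying AG (valid → AF retry): ∅.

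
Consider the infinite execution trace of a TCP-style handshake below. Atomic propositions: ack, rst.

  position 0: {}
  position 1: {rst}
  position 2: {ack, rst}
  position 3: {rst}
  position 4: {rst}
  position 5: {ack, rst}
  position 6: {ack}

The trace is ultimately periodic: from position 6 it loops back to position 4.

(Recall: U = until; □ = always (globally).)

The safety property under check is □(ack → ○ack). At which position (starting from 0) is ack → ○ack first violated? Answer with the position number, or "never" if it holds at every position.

Check ack → ○ack at each position in order: 0 ✓, 1 ✓.
At position 2 the labels are {ack, rst} and the next position 3 has {rst}, so ack → ○ack is false there. This is the first violation.

2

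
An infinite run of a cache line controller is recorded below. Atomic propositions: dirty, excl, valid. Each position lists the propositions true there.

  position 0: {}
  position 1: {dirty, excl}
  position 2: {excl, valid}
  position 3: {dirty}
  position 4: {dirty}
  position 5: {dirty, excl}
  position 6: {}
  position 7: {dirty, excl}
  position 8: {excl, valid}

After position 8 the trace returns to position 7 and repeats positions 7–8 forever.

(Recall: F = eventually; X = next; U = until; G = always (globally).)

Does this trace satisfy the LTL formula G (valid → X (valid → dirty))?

valid → X (valid → dirty) holds at every position 0..8, and those are all positions ever visited, so G (valid → X (valid → dirty)) holds.
Positions where valid holds: 2, 8.
Check X (valid → dirty) at each: 2→ok, 8→ok.

Satisfied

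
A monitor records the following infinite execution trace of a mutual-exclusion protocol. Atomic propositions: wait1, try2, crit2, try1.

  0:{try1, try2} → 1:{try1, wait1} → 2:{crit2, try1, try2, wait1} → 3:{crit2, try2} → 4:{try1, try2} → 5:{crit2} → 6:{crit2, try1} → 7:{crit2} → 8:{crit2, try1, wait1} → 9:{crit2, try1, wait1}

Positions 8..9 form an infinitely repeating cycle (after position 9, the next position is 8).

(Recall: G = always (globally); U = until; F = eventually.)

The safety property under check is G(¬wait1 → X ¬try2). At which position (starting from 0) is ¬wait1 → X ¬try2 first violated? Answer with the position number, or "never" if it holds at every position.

3

Check ¬wait1 → X ¬try2 at each position in order: 0 ✓, 1 ✓, 2 ✓.
At position 3 the labels are {crit2, try2} and the next position 4 has {try1, try2}, so ¬wait1 → X ¬try2 is false there. This is the first violation.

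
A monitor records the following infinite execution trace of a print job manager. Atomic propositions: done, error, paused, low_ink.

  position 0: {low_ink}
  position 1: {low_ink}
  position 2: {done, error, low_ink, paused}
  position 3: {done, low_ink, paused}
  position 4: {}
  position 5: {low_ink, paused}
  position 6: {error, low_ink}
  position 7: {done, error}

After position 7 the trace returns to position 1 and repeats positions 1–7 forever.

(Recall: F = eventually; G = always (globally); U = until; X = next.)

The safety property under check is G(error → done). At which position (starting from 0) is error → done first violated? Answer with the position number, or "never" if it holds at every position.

Check error → done at each position in order: 0 ✓, 1 ✓, 2 ✓, 3 ✓, 4 ✓, 5 ✓.
At position 6 the labels are {error, low_ink}, so error → done is false there. This is the first violation.

6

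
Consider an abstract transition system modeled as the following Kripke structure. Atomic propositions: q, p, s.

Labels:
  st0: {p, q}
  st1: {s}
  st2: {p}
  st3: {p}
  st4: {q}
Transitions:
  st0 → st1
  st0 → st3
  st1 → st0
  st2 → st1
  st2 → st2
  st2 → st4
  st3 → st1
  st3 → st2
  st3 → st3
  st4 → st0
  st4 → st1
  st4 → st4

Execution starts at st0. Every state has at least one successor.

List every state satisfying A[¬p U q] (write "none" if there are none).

States satisfying ¬p: {st1, st4}.
States satisfying q: {st0, st4}.
States satisfying A[¬p U q]: {st0, st1, st4}.

{st0, st1, st4}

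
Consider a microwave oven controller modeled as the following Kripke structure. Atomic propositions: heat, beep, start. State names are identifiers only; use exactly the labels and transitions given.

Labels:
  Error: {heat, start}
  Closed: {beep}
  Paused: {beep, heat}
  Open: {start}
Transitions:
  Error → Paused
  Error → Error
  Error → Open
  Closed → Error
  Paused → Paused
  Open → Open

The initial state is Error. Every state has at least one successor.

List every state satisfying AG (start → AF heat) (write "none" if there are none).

States satisfying start → AF heat: {Error, Closed, Paused}.
States satisfying AG (start → AF heat): {Paused}.

{Paused}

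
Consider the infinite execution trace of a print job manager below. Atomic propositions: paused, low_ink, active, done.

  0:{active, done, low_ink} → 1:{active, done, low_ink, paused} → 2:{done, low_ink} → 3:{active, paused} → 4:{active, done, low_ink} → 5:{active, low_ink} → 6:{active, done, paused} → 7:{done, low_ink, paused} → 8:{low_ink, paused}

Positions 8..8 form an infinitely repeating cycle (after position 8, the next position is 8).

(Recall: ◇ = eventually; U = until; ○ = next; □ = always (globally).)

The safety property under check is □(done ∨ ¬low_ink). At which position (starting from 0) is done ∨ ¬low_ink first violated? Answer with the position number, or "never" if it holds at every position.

5

Check done ∨ ¬low_ink at each position in order: 0 ✓, 1 ✓, 2 ✓, 3 ✓, 4 ✓.
At position 5 the labels are {active, low_ink}, so done ∨ ¬low_ink is false there. This is the first violation.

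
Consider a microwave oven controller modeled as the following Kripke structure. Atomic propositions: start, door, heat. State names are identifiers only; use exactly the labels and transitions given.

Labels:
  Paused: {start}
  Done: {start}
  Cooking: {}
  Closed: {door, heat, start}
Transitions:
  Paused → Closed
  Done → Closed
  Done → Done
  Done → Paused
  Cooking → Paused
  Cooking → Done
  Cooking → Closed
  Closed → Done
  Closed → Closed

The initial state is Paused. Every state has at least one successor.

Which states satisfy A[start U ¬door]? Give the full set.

{Paused, Done, Cooking}

States satisfying start: {Paused, Done, Closed}.
States satisfying ¬door: {Paused, Done, Cooking}.
States satisfying A[start U ¬door]: {Paused, Done, Cooking}.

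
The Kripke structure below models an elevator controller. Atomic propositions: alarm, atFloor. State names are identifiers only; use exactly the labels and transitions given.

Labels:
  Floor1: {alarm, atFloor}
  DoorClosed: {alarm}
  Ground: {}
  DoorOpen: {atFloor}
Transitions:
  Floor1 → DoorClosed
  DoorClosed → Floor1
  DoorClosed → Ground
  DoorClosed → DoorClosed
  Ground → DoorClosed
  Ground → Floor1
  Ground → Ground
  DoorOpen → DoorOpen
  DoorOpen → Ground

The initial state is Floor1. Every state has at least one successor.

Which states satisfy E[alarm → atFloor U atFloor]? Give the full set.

{Floor1, Ground, DoorOpen}

States satisfying alarm → atFloor: {Floor1, Ground, DoorOpen}.
States satisfying atFloor: {Floor1, DoorOpen}.
States satisfying E[alarm → atFloor U atFloor]: {Floor1, Ground, DoorOpen}.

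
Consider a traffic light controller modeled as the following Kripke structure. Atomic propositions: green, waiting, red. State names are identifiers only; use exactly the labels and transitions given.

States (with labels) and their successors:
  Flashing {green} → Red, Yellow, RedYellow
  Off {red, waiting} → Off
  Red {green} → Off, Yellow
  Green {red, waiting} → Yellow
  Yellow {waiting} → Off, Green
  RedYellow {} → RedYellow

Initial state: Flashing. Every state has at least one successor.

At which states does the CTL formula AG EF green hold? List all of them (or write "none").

States satisfying EF green: {Flashing, Red}.
States satisfying AG EF green: ∅.

none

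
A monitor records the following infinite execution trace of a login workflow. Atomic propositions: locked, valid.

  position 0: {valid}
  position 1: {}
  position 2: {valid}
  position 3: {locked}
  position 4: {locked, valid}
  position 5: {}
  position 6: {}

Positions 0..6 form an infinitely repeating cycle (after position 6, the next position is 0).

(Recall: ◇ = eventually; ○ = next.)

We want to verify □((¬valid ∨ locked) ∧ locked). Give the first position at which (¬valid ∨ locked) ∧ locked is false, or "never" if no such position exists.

0

At position 0 the labels are {valid}, so (¬valid ∨ locked) ∧ locked is false there. This is the first violation.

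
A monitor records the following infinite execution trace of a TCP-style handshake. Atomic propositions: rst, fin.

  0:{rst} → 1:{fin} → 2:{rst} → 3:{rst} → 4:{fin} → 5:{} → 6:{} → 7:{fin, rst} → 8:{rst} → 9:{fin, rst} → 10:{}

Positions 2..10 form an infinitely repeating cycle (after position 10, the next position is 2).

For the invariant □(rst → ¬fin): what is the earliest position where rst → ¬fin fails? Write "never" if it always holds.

7

Check rst → ¬fin at each position in order: 0 ✓, 1 ✓, 2 ✓, 3 ✓, 4 ✓, 5 ✓, 6 ✓.
At position 7 the labels are {fin, rst}, so rst → ¬fin is false there. This is the first violation.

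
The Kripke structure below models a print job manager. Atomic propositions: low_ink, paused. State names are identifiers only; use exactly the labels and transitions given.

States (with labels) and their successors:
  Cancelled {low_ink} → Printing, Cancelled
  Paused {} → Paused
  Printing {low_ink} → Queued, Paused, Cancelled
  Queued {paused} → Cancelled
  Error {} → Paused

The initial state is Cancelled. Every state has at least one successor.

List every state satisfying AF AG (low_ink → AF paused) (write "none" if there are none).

{Paused, Error}

States satisfying AG (low_ink → AF paused): {Paused, Error}.
States satisfying AF AG (low_ink → AF paused): {Paused, Error}.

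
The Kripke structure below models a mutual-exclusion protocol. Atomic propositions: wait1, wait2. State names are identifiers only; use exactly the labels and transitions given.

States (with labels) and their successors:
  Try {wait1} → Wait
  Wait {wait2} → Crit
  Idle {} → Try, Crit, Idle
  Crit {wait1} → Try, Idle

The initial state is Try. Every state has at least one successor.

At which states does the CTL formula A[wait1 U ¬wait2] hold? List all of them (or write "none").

States satisfying wait1: {Try, Crit}.
States satisfying ¬wait2: {Try, Idle, Crit}.
States satisfying A[wait1 U ¬wait2]: {Try, Idle, Crit}.

{Try, Idle, Crit}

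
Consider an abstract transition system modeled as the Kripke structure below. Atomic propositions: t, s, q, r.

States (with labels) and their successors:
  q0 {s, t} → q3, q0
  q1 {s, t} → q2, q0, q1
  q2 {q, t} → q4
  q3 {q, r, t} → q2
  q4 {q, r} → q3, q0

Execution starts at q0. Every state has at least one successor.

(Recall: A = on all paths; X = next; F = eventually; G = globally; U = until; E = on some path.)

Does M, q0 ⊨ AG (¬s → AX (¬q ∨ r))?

States satisfying ¬s → AX (¬q ∨ r): {q0, q1, q2, q4}.
States satisfying AG (¬s → AX (¬q ∨ r)): ∅.
q3 is reachable from q0 and violates ¬s → AX (¬q ∨ r), so AG fails at q0.
q0 ∉ Sat(AG (¬s → AX (¬q ∨ r))).

Violated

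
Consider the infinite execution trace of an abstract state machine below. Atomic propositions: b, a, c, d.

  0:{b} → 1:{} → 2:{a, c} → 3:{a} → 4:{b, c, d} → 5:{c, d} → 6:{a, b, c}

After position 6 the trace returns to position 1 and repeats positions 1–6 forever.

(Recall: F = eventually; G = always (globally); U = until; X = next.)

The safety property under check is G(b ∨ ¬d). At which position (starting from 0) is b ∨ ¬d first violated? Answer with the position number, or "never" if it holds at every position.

Check b ∨ ¬d at each position in order: 0 ✓, 1 ✓, 2 ✓, 3 ✓, 4 ✓.
At position 5 the labels are {c, d}, so b ∨ ¬d is false there. This is the first violation.

5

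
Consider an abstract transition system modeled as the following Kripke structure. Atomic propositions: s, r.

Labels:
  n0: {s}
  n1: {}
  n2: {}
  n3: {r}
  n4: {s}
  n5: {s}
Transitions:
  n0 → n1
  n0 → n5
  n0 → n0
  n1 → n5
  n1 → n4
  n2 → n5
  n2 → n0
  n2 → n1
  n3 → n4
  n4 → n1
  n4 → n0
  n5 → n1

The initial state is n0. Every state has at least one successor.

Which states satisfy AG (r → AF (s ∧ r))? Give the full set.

{n0, n1, n2, n4, n5}

States satisfying r → AF (s ∧ r): {n0, n1, n2, n4, n5}.
States satisfying AG (r → AF (s ∧ r)): {n0, n1, n2, n4, n5}.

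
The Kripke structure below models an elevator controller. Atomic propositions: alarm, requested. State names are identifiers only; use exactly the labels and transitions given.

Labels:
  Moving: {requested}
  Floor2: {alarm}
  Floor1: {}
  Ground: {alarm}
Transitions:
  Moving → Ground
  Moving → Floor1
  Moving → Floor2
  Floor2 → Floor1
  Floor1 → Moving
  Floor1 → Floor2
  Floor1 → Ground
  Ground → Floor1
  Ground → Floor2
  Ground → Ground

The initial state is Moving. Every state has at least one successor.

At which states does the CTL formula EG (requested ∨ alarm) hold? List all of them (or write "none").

States satisfying requested ∨ alarm: {Moving, Floor2, Ground}.
States satisfying EG (requested ∨ alarm): {Moving, Ground}.

{Moving, Ground}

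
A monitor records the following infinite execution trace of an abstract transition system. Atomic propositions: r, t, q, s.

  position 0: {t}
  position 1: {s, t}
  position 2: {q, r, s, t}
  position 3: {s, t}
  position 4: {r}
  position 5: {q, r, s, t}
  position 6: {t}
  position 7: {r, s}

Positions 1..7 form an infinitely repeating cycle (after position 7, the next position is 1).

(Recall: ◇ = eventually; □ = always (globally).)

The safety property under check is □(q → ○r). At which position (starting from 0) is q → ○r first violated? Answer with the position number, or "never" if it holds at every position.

Check q → ○r at each position in order: 0 ✓, 1 ✓.
At position 2 the labels are {q, r, s, t} and the next position 3 has {s, t}, so q → ○r is false there. This is the first violation.

2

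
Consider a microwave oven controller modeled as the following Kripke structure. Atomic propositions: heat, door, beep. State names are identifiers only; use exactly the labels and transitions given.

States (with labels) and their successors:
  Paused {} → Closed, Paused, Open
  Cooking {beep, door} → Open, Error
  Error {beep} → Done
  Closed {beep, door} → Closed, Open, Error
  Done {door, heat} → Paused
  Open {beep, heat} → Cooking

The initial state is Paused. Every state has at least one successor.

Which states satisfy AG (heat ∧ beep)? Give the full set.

none

States satisfying heat ∧ beep: {Open}.
States satisfying AG (heat ∧ beep): ∅.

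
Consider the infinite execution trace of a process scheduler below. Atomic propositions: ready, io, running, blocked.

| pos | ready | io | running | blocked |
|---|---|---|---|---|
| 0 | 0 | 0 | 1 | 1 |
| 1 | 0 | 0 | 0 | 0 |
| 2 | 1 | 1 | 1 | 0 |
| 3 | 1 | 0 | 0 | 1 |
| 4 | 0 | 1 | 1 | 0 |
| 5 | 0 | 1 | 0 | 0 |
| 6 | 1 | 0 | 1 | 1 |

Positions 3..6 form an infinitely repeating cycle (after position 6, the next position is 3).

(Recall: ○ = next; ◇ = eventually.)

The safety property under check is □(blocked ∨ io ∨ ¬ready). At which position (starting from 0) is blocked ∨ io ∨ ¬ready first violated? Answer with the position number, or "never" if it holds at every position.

blocked ∨ io ∨ ¬ready holds at every position 0..6, and those are all the positions the trace ever visits, so the invariant □(blocked ∨ io ∨ ¬ready) is never violated.

never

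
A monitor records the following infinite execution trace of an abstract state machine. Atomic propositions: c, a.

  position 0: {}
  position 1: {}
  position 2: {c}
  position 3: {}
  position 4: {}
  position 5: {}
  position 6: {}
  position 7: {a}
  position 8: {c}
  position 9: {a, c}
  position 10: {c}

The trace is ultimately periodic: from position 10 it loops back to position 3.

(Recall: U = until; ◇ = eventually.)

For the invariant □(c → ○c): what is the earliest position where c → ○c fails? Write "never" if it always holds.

Check c → ○c at each position in order: 0 ✓, 1 ✓.
At position 2 the labels are {c} and the next position 3 has {}, so c → ○c is false there. This is the first violation.

2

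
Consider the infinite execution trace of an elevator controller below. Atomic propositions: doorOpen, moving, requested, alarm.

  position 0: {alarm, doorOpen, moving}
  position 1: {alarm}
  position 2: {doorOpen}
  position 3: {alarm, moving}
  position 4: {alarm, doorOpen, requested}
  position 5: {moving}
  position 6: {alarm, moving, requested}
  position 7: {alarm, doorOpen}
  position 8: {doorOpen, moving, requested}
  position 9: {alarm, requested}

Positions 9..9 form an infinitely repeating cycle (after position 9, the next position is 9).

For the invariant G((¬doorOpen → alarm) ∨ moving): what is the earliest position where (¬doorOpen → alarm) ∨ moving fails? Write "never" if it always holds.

(¬doorOpen → alarm) ∨ moving holds at every position 0..9, and those are all the positions the trace ever visits, so the invariant G((¬doorOpen → alarm) ∨ moving) is never violated.

never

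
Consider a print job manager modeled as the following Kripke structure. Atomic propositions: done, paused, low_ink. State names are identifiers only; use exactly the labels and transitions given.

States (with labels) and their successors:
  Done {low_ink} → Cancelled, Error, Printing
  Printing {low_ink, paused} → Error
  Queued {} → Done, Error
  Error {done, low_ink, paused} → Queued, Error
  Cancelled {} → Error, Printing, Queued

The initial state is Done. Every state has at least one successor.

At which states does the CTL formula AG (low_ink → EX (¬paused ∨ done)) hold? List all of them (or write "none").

States satisfying low_ink → EX (¬paused ∨ done): {Done, Printing, Queued, Error, Cancelled}.
States satisfying AG (low_ink → EX (¬paused ∨ done)): {Done, Printing, Queued, Error, Cancelled}.

{Done, Printing, Queued, Error, Cancelled}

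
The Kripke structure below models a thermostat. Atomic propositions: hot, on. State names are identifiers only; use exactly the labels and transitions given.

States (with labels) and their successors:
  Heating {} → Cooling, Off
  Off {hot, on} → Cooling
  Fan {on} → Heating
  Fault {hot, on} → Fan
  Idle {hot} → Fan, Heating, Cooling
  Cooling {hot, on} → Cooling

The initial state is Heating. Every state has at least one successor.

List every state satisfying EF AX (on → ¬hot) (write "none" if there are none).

States satisfying AX (on → ¬hot): {Fan, Fault}.
States satisfying EF AX (on → ¬hot): {Fan, Fault, Idle}.

{Fan, Fault, Idle}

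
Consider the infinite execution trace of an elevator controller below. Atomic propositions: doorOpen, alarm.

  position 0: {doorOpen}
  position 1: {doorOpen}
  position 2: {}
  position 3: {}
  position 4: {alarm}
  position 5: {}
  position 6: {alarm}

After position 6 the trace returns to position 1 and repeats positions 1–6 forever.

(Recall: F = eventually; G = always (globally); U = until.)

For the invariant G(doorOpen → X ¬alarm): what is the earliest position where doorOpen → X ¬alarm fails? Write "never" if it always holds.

never

doorOpen → X ¬alarm holds at every position 0..6, and those are all the positions the trace ever visits, so the invariant G(doorOpen → X ¬alarm) is never violated.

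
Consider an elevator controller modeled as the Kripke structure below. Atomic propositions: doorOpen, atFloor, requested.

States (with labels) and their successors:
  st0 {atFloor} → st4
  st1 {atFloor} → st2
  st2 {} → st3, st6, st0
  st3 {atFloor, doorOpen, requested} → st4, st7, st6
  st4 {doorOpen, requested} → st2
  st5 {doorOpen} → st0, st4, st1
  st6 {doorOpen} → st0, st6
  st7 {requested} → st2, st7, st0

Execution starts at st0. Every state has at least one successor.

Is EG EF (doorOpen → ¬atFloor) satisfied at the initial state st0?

States satisfying EF (doorOpen → ¬atFloor): {st0, st1, st2, st3, st4, st5, st6, st7}.
States satisfying EG EF (doorOpen → ¬atFloor): {st0, st1, st2, st3, st4, st5, st6, st7}.
st0 ∈ Sat(EG EF (doorOpen → ¬atFloor)).

Yes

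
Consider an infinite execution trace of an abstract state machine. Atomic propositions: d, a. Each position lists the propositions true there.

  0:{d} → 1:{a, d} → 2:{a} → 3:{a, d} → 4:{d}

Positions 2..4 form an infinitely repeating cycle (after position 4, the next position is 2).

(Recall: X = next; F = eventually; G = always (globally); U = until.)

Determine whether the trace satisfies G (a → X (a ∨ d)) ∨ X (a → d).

a → X (a ∨ d) holds at every position 0..4, and those are all positions ever visited, so G (a → X (a ∨ d)) holds.
Positions where a holds: 1, 2, 3.
Check X (a ∨ d) at each: 1→ok, 2→ok, 3→ok.
The position after 0 is 1; a → d is true there.
At position 0: G (a → X (a ∨ d)) is true; X (a → d) is true; so G (a → X (a ∨ d)) ∨ X (a → d) is true.

Holds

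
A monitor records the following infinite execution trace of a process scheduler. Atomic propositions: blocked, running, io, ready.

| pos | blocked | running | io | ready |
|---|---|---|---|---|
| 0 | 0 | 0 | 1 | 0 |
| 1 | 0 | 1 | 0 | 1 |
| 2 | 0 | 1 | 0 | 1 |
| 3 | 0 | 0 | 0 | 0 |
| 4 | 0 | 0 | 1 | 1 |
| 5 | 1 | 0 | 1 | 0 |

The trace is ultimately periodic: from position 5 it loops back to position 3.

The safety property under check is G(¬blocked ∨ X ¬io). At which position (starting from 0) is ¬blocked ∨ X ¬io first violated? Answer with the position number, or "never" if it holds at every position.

¬blocked ∨ X ¬io holds at every position 0..5, and those are all the positions the trace ever visits, so the invariant G(¬blocked ∨ X ¬io) is never violated.

never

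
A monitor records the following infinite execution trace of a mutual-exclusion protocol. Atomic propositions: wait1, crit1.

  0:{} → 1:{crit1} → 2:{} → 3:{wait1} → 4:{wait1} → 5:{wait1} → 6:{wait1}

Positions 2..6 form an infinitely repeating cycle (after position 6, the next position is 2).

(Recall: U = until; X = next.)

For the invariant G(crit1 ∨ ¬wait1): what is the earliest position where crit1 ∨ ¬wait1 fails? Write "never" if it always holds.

Check crit1 ∨ ¬wait1 at each position in order: 0 ✓, 1 ✓, 2 ✓.
At position 3 the labels are {wait1}, so crit1 ∨ ¬wait1 is false there. This is the first violation.

3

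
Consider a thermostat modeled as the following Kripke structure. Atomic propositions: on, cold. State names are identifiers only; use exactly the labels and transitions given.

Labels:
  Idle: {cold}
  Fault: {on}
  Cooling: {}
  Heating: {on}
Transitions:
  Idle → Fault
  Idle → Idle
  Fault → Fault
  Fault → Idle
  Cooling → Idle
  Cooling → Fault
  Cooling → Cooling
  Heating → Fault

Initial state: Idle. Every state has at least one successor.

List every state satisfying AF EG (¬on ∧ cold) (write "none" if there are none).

{Idle}

States satisfying EG (¬on ∧ cold): {Idle}.
States satisfying AF EG (¬on ∧ cold): {Idle}.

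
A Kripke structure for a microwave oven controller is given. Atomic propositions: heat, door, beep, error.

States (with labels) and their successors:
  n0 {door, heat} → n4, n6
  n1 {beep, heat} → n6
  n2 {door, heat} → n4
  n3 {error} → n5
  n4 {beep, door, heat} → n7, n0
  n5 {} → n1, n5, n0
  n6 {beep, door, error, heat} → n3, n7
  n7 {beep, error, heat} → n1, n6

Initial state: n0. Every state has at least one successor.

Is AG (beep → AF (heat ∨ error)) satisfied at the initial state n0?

Yes

States satisfying beep → AF (heat ∨ error): {n0, n1, n2, n3, n4, n5, n6, n7}.
States satisfying AG (beep → AF (heat ∨ error)): {n0, n1, n2, n3, n4, n5, n6, n7}.
Every state reachable from n0 satisfies beep → AF (heat ∨ error).
n0 ∈ Sat(AG (beep → AF (heat ∨ error))).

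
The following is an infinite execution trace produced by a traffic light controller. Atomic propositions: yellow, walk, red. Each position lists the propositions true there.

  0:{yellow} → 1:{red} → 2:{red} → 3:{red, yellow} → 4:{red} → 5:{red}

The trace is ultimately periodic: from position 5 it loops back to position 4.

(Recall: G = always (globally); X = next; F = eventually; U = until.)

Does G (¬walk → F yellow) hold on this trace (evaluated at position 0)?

No

¬walk → F yellow must hold at every position from 0 onward. It fails at position 4, so G (¬walk → F yellow) is false.
Positions where ¬walk holds: 0, 1, 2, 3, 4, 5.
Check F yellow at each: 0→ok, 1→ok, 2→ok, 3→ok, 4→fails, 5→fails.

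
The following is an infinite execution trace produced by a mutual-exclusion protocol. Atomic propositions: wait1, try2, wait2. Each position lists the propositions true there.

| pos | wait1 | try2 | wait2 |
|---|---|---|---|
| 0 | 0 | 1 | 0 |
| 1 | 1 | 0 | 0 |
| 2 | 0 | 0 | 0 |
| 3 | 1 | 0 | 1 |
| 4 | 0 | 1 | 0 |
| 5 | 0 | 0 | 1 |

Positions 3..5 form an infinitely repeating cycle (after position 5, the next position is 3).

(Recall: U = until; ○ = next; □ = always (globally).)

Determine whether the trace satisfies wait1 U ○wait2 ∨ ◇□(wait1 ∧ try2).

Violated

Walking from position 0: at position 0, ○wait2 has not yet held and wait1 fails, so wait1 U ○wait2 is false.
□(wait1 ∧ try2) is false at every position 0..5, so it never becomes true and ◇□(wait1 ∧ try2) fails.
At position 0: wait1 U ○wait2 is false; ◇□(wait1 ∧ try2) is false; so wait1 U ○wait2 ∨ ◇□(wait1 ∧ try2) is false.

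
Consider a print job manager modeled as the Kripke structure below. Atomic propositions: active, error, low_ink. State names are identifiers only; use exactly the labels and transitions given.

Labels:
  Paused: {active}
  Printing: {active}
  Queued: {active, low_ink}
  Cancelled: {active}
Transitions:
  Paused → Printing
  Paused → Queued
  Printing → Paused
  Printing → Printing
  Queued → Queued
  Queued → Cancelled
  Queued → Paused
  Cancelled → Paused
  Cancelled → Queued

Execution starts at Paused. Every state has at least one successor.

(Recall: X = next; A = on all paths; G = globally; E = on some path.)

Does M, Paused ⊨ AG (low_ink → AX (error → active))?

States satisfying low_ink → AX (error → active): {Paused, Printing, Queued, Cancelled}.
States satisfying AG (low_ink → AX (error → active)): {Paused, Printing, Queued, Cancelled}.
Every state reachable from Paused satisfies low_ink → AX (error → active).
Paused ∈ Sat(AG (low_ink → AX (error → active))).

Holds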